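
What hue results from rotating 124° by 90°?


New hue = (H + rotation) mod 360
New hue = (124 + 90) mod 360
= 214 mod 360
= 214°


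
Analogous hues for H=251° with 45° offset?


Base hue: 251°
Left analog: (251 - 45) mod 360 = 206°
Right analog: (251 + 45) mod 360 = 296°
Analogous hues = 206° and 296°


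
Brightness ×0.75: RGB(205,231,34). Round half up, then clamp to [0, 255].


Multiply each channel by 0.75, round half up, clamp to [0, 255]
R: 205×0.75 = 153.75 → round → 154
G: 231×0.75 = 173.25 → round → 173
B: 34×0.75 = 25.5 → round → 26
= RGB(154, 173, 26)


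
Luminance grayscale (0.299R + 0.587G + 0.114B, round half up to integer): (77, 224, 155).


Gray = 0.299×R + 0.587×G + 0.114×B
Gray = 0.299×77 + 0.587×224 + 0.114×155
Gray = 23.023 + 131.488 + 17.670
Gray = 172.181 → round half up → 172
Gray = 172


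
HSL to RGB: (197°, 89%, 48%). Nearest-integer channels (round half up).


H=197°, S=0.89, L=0.48
C = (1-|2L-1|)×S = (1-|-0.04|)×0.89 = 0.8544
H' = H/60 = 197/60 ≈ 3.2833; X = C×(1-|H' mod 2 - 1|) = 0.61232
m = L - C/2 = 0.48 - 0.4272 = 0.0528
Sector ⌊H'⌋ = 3 → (R',G',B') = (0.0, 0.61232, 0.8544)
RGB = ((R'+m)×255, (G'+m)×255, (B'+m)×255) = (13.464, 169.6056, 231.336)
Round half up → RGB(13, 170, 231)


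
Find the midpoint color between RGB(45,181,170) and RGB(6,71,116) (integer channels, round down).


Midpoint: each channel = ⌊(C₁+C₂)/2⌋
R: ⌊(45+6)/2⌋ = 25
G: ⌊(181+71)/2⌋ = 126
B: ⌊(170+116)/2⌋ = 143
= RGB(25, 126, 143)


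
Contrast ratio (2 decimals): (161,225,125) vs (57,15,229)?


Linearize each sRGB channel c=v/255: c/12.92 if c ≤ 0.04045 else ((c+0.055)/1.055)^2.4
L = 0.2126×R_lin + 0.7152×G_lin + 0.0722×B_lin
Color 1 (161,225,125):
  R=161: 161/255≈0.6314 > 0.04045 → ((0.6314+0.055)/1.055)^2.4 ≈ 0.35640
  G=225: 225/255≈0.8824 > 0.04045 → ((0.8824+0.055)/1.055)^2.4 ≈ 0.75294
  B=125: 125/255≈0.4902 > 0.04045 → ((0.4902+0.055)/1.055)^2.4 ≈ 0.20508
  L1 = 0.2126×0.35640 + 0.7152×0.75294 + 0.0722×0.20508 ≈ 0.62908
Color 2 (57,15,229):
  R=57: 57/255≈0.2235 > 0.04045 → ((0.2235+0.055)/1.055)^2.4 ≈ 0.04092
  G=15: 15/255≈0.0588 > 0.04045 → ((0.0588+0.055)/1.055)^2.4 ≈ 0.00478
  B=229: 229/255≈0.8980 > 0.04045 → ((0.8980+0.055)/1.055)^2.4 ≈ 0.78354
  L2 = 0.2126×0.04092 + 0.7152×0.00478 + 0.0722×0.78354 ≈ 0.06869
Lighter = 0.62908, Darker = 0.06869
Ratio = (L_lighter + 0.05) / (L_darker + 0.05)
Ratio = (0.62908 + 0.05) / (0.06869 + 0.05) = 0.67908 / 0.11869 ≈ 5.7216
Ratio ≈ 5.72:1


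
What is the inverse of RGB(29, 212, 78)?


Invert: (255-R, 255-G, 255-B)
R: 255-29 = 226
G: 255-212 = 43
B: 255-78 = 177
= RGB(226, 43, 177)


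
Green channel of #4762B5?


Color: #4762B5
R = 47 = 71
G = 62 = 98
B = B5 = 181
Green = 98


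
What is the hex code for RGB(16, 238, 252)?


R = 16 → 10 (hex)
G = 238 → EE (hex)
B = 252 → FC (hex)
Hex = #10EEFC


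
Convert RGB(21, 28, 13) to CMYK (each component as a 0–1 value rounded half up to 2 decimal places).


R'=21/255≈0.0824, G'=28/255≈0.1098, B'=13/255≈0.0510
K = 1 - max(R',G',B') = 1 - 28/255 = 227/255 = 0.89019… → 0.89
(1-R'-K)/(1-K) simplifies to (max-R)/max with max = 28:
C = (28-21)/28 = 7/28 = 0.25 → 0.25
M = (28-28)/28 = 0/28 = 0 → 0.00
Y = (28-13)/28 = 15/28 = 0.53571… → 0.54
= CMYK(0.25, 0.00, 0.54, 0.89)


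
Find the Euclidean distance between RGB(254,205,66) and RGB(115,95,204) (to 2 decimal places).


d = √[(R₁-R₂)² + (G₁-G₂)² + (B₁-B₂)²]
d = √[(254-115)² + (205-95)² + (66-204)²]
d = √[19321 + 12100 + 19044]
d = √50465
d ≈ 224.64


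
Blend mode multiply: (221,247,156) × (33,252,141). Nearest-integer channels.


Multiply: C = A×B/255, rounded to nearest integer
R: 221×33/255 = 7293/255 ≈ 28.600 → 29
G: 247×252/255 = 62244/255 ≈ 244.094 → 244
B: 156×141/255 = 21996/255 ≈ 86.259 → 86
= RGB(29, 244, 86)


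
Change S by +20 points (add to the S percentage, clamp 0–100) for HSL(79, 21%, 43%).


Original S = 21%
Adjustment = +20 percentage points
New S = 21 + (20) = 41
Clamp to [0, 100] → 41
= HSL(79°, 41%, 43%)


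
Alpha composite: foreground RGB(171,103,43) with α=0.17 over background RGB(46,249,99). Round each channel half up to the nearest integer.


C = α×F + (1-α)×B, with 1-α = 0.83
R: 0.17×171 + 0.83×46 = 29.07 + 38.18 = 67.25 → 67
G: 0.17×103 + 0.83×249 = 17.51 + 206.67 = 224.18 → 224
B: 0.17×43 + 0.83×99 = 7.31 + 82.17 = 89.48 → 89
= RGB(67, 224, 89)


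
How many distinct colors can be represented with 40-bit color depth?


Colors = 2^bits = 2^40
= 1,099,511,627,776 colors


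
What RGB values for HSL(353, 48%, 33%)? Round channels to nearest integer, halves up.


H=353°, S=0.48, L=0.33
C = (1-|2L-1|)×S = (1-|-0.34|)×0.48 = 0.3168
H' = H/60 = 353/60 ≈ 5.8833; X = C×(1-|H' mod 2 - 1|) = 0.03696
m = L - C/2 = 0.33 - 0.1584 = 0.1716
Sector ⌊H'⌋ = 5 → (R',G',B') = (0.3168, 0.0, 0.03696)
RGB = ((R'+m)×255, (G'+m)×255, (B'+m)×255) = (124.542, 43.758, 53.1828)
Round half up → RGB(125, 44, 53)


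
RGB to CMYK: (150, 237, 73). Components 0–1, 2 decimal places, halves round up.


R'=150/255≈0.5882, G'=237/255≈0.9294, B'=73/255≈0.2863
K = 1 - max(R',G',B') = 1 - 237/255 = 18/255 = 0.07058… → 0.07
(1-R'-K)/(1-K) simplifies to (max-R)/max with max = 237:
C = (237-150)/237 = 87/237 = 0.36708… → 0.37
M = (237-237)/237 = 0/237 = 0 → 0.00
Y = (237-73)/237 = 164/237 = 0.69198… → 0.69
= CMYK(0.37, 0.00, 0.69, 0.07)


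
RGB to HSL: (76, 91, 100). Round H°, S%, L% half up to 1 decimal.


Normalize: R'=76/255≈0.2980, G'=91/255≈0.3569, B'=100/255≈0.3922
Max=100/255, Min=76/255, Δ=Max-Min=24/255
L = (Max+Min)/2 = (100+76)/510 = 176/510 = 0.34509… → L = 34.5%
L ≤ 0.5 → S = Δ/(Max+Min) = 24/(100+76) = 24/176 = 0.13636… → S = 13.6%
(the 1/255 factors cancel in S and H, so raw channel differences can be used)
Max is B' → H = 60 × ((R-G)/Δ + 4) = 60 × ((76-91)/24 + 4)
  -15/24 + 4 = -0.625 + 4 = 3.375
  H = 60 × 3.375 = 202.5° → H = 202.5°
= HSL(202.5°, 13.6%, 34.5%)


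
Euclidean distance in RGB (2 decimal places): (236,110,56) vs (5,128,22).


d = √[(R₁-R₂)² + (G₁-G₂)² + (B₁-B₂)²]
d = √[(236-5)² + (110-128)² + (56-22)²]
d = √[53361 + 324 + 1156]
d = √54841
d ≈ 234.18


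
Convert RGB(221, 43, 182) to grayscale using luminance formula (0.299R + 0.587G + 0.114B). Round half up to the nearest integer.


Gray = 0.299×R + 0.587×G + 0.114×B
Gray = 0.299×221 + 0.587×43 + 0.114×182
Gray = 66.079 + 25.241 + 20.748
Gray = 112.068 → round half up → 112
Gray = 112


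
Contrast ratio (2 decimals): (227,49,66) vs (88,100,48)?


Linearize each sRGB channel c=v/255: c/12.92 if c ≤ 0.04045 else ((c+0.055)/1.055)^2.4
L = 0.2126×R_lin + 0.7152×G_lin + 0.0722×B_lin
Color 1 (227,49,66):
  R=227: 227/255≈0.8902 > 0.04045 → ((0.8902+0.055)/1.055)^2.4 ≈ 0.76815
  G=49: 49/255≈0.1922 > 0.04045 → ((0.1922+0.055)/1.055)^2.4 ≈ 0.03071
  B=66: 66/255≈0.2588 > 0.04045 → ((0.2588+0.055)/1.055)^2.4 ≈ 0.05448
  L1 = 0.2126×0.76815 + 0.7152×0.03071 + 0.0722×0.05448 ≈ 0.18921
Color 2 (88,100,48):
  R=88: 88/255≈0.3451 > 0.04045 → ((0.3451+0.055)/1.055)^2.4 ≈ 0.09759
  G=100: 100/255≈0.3922 > 0.04045 → ((0.3922+0.055)/1.055)^2.4 ≈ 0.12744
  B=48: 48/255≈0.1882 > 0.04045 → ((0.1882+0.055)/1.055)^2.4 ≈ 0.02956
  L2 = 0.2126×0.09759 + 0.7152×0.12744 + 0.0722×0.02956 ≈ 0.11402
Lighter = 0.18921, Darker = 0.11402
Ratio = (L_lighter + 0.05) / (L_darker + 0.05)
Ratio = (0.18921 + 0.05) / (0.11402 + 0.05) = 0.23921 / 0.16402 ≈ 1.4584
Ratio ≈ 1.46:1


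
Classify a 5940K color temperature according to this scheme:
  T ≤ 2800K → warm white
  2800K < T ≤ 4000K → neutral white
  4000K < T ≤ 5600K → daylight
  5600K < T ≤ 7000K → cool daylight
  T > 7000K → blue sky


Temperature: 5940K
5600K < 5940K ≤ 7000K → cool daylight
Classification: cool daylight


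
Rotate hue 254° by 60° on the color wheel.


New hue = (H + rotation) mod 360
New hue = (254 + 60) mod 360
= 314 mod 360
= 314°


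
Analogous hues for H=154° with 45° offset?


Base hue: 154°
Left analog: (154 - 45) mod 360 = 109°
Right analog: (154 + 45) mod 360 = 199°
Analogous hues = 109° and 199°


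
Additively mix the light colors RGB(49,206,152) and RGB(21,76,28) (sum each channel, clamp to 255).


Additive: each channel = min(255, C₁+C₂)
R: 49+21 = 70 → 70
G: 206+76 = 282 → 255
B: 152+28 = 180 → 180
= RGB(70, 255, 180)


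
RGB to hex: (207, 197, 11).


R = 207 → CF (hex)
G = 197 → C5 (hex)
B = 11 → 0B (hex)
Hex = #CFC50B


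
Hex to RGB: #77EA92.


77 → 119 (R)
EA → 234 (G)
92 → 146 (B)
= RGB(119, 234, 146)


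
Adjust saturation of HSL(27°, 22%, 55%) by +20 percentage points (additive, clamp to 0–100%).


Original S = 22%
Adjustment = +20 percentage points
New S = 22 + (20) = 42
Clamp to [0, 100] → 42
= HSL(27°, 42%, 55%)


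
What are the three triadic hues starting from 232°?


Triadic: equally spaced at 120° intervals
H1 = 232°
H2 = (232 + 120) mod 360 = 352°
H3 = (232 + 240) mod 360 = 112°
Triadic = 232°, 352°, 112°


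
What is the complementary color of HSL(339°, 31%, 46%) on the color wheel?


Complement = opposite side of color wheel = hue + 180°
H' = (339 + 180) mod 360 = 159°
S and L unchanged.
= HSL(159°, 31%, 46%)


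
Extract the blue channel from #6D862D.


Color: #6D862D
R = 6D = 109
G = 86 = 134
B = 2D = 45
Blue = 45


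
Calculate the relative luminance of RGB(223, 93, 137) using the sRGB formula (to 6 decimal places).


Linearize each channel (sRGB transfer function): c = v/255; c_lin = c/12.92 if c ≤ 0.04045, else ((c+0.055)/1.055)^2.4
  R: 223/255 ≈ 0.874510 > 0.04045 → ((0.874510+0.055)/1.055)^2.4 ≈ 0.737910
  G: 93/255 ≈ 0.364706 > 0.04045 → ((0.364706+0.055)/1.055)^2.4 ≈ 0.109462
  B: 137/255 ≈ 0.537255 > 0.04045 → ((0.537255+0.055)/1.055)^2.4 ≈ 0.250158
R_lin = 0.737910, G_lin = 0.109462, B_lin = 0.250158
L = 0.2126×R + 0.7152×G + 0.0722×B
L = 0.2126×0.737910 + 0.7152×0.109462 + 0.0722×0.250158
L ≈ 0.253228


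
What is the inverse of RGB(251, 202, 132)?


Invert: (255-R, 255-G, 255-B)
R: 255-251 = 4
G: 255-202 = 53
B: 255-132 = 123
= RGB(4, 53, 123)


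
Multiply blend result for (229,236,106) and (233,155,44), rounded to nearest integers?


Multiply: C = A×B/255, rounded to nearest integer
R: 229×233/255 = 53357/255 ≈ 209.243 → 209
G: 236×155/255 = 36580/255 ≈ 143.451 → 143
B: 106×44/255 = 4664/255 ≈ 18.290 → 18
= RGB(209, 143, 18)


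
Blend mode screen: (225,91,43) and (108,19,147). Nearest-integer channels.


Screen: C = 255 - (255-A)×(255-B)/255, rounded to nearest integer
R: 255 - (255-225)×(255-108)/255 = 255 - 4410/255 ≈ 255 - 17.294 = 237.706 → 238
G: 255 - (255-91)×(255-19)/255 = 255 - 38704/255 ≈ 255 - 151.780 = 103.220 → 103
B: 255 - (255-43)×(255-147)/255 = 255 - 22896/255 ≈ 255 - 89.788 = 165.212 → 165
= RGB(238, 103, 165)


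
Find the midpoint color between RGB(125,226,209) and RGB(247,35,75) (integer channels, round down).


Midpoint: each channel = ⌊(C₁+C₂)/2⌋
R: ⌊(125+247)/2⌋ = 186
G: ⌊(226+35)/2⌋ = 130
B: ⌊(209+75)/2⌋ = 142
= RGB(186, 130, 142)


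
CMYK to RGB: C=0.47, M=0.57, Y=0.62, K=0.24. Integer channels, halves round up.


R = 255 × (1-C) × (1-K) = 255 × 0.53 × 0.76 = 102.714 → 103
G = 255 × (1-M) × (1-K) = 255 × 0.43 × 0.76 = 83.334 → 83
B = 255 × (1-Y) × (1-K) = 255 × 0.38 × 0.76 = 73.644 → 74
= RGB(103, 83, 74)


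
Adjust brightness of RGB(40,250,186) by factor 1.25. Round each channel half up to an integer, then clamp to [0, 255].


Multiply each channel by 1.25, round half up, clamp to [0, 255]
R: 40×1.25 = 50
G: 250×1.25 = 312.5 → round → 313 → clamp → 255
B: 186×1.25 = 232.5 → round → 233
= RGB(50, 255, 233)


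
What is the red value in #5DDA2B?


Color: #5DDA2B
R = 5D = 93
G = DA = 218
B = 2B = 43
Red = 93


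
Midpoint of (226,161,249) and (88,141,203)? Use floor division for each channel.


Midpoint: each channel = ⌊(C₁+C₂)/2⌋
R: ⌊(226+88)/2⌋ = 157
G: ⌊(161+141)/2⌋ = 151
B: ⌊(249+203)/2⌋ = 226
= RGB(157, 151, 226)


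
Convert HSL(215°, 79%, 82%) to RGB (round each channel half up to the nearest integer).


H=215°, S=0.79, L=0.82
C = (1-|2L-1|)×S = (1-|0.64|)×0.79 = 0.2844
H' = H/60 = 215/60 ≈ 3.5833; X = C×(1-|H' mod 2 - 1|) = 0.1185
m = L - C/2 = 0.82 - 0.1422 = 0.6778
Sector ⌊H'⌋ = 3 → (R',G',B') = (0.0, 0.1185, 0.2844)
RGB = ((R'+m)×255, (G'+m)×255, (B'+m)×255) = (172.839, 203.0565, 245.361)
Round half up → RGB(173, 203, 245)


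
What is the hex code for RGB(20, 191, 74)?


R = 20 → 14 (hex)
G = 191 → BF (hex)
B = 74 → 4A (hex)
Hex = #14BF4A


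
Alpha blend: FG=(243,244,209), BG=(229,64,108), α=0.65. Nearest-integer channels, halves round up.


C = α×F + (1-α)×B, with 1-α = 0.35
R: 0.65×243 + 0.35×229 = 157.95 + 80.15 = 238.10 → 238
G: 0.65×244 + 0.35×64 = 158.60 + 22.40 = 181.00 → 181
B: 0.65×209 + 0.35×108 = 135.85 + 37.80 = 173.65 → 174
= RGB(238, 181, 174)


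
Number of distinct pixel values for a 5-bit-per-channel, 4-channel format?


Total bits = 5 bits/channel × 4 channels = 20 bits
Distinct pixel values = 2^20
= 1,048,576 pixel values


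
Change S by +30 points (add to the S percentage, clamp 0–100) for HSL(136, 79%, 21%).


Original S = 79%
Adjustment = +30 percentage points
New S = 79 + (30) = 109
Clamp to [0, 100] → 100
= HSL(136°, 100%, 21%)


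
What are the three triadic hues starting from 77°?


Triadic: equally spaced at 120° intervals
H1 = 77°
H2 = (77 + 120) mod 360 = 197°
H3 = (77 + 240) mod 360 = 317°
Triadic = 77°, 197°, 317°


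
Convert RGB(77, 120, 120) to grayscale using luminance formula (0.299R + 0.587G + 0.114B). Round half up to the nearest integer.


Gray = 0.299×R + 0.587×G + 0.114×B
Gray = 0.299×77 + 0.587×120 + 0.114×120
Gray = 23.023 + 70.440 + 13.680
Gray = 107.143 → round half up → 107
Gray = 107


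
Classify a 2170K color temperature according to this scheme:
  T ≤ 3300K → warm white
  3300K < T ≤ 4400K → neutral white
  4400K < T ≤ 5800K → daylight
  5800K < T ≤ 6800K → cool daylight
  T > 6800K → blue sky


Temperature: 2170K
2170K ≤ 3300K → warm white
Classification: warm white


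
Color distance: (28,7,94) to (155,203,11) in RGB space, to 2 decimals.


d = √[(R₁-R₂)² + (G₁-G₂)² + (B₁-B₂)²]
d = √[(28-155)² + (7-203)² + (94-11)²]
d = √[16129 + 38416 + 6889]
d = √61434
d ≈ 247.86


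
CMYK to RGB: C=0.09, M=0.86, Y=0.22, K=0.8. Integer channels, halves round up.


R = 255 × (1-C) × (1-K) = 255 × 0.91 × 0.20 = 46.41 → 46
G = 255 × (1-M) × (1-K) = 255 × 0.14 × 0.20 = 7.14 → 7
B = 255 × (1-Y) × (1-K) = 255 × 0.78 × 0.20 = 39.78 → 40
= RGB(46, 7, 40)


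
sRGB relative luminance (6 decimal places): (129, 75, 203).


Linearize each channel (sRGB transfer function): c = v/255; c_lin = c/12.92 if c ≤ 0.04045, else ((c+0.055)/1.055)^2.4
  R: 129/255 ≈ 0.505882 > 0.04045 → ((0.505882+0.055)/1.055)^2.4 ≈ 0.219526
  G: 75/255 ≈ 0.294118 > 0.04045 → ((0.294118+0.055)/1.055)^2.4 ≈ 0.070360
  B: 203/255 ≈ 0.796078 > 0.04045 → ((0.796078+0.055)/1.055)^2.4 ≈ 0.597202
R_lin = 0.219526, G_lin = 0.070360, B_lin = 0.597202
L = 0.2126×R + 0.7152×G + 0.0722×B
L = 0.2126×0.219526 + 0.7152×0.070360 + 0.0722×0.597202
L ≈ 0.140111


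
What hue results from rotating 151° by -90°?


New hue = (H + rotation) mod 360
New hue = (151 -90) mod 360
= 61 mod 360
= 61°


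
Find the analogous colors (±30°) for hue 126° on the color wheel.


Base hue: 126°
Left analog: (126 - 30) mod 360 = 96°
Right analog: (126 + 30) mod 360 = 156°
Analogous hues = 96° and 156°


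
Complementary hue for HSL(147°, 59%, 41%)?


Complement = opposite side of color wheel = hue + 180°
H' = (147 + 180) mod 360 = 327°
S and L unchanged.
= HSL(327°, 59%, 41%)


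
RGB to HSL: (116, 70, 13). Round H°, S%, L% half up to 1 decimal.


Normalize: R'=116/255≈0.4549, G'=70/255≈0.2745, B'=13/255≈0.0510
Max=116/255, Min=13/255, Δ=Max-Min=103/255
L = (Max+Min)/2 = (116+13)/510 = 129/510 = 0.25294… → L = 25.3%
L ≤ 0.5 → S = Δ/(Max+Min) = 103/(116+13) = 103/129 = 0.79844… → S = 79.8%
(the 1/255 factors cancel in S and H, so raw channel differences can be used)
Max is R' → H = 60 × (((G-B)/Δ) mod 6) = 60 × (((70-13)/103) mod 6)
  57/103 = 0.5533…
  H = 60 × 0.5533… = 33.203…° → H = 33.2°
= HSL(33.2°, 79.8%, 25.3%)


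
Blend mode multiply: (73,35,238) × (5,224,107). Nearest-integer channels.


Multiply: C = A×B/255, rounded to nearest integer
R: 73×5/255 = 365/255 ≈ 1.431 → 1
G: 35×224/255 = 7840/255 ≈ 30.745 → 31
B: 238×107/255 = 25466/255 ≈ 99.867 → 100
= RGB(1, 31, 100)


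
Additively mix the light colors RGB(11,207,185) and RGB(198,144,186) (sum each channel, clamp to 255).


Additive: each channel = min(255, C₁+C₂)
R: 11+198 = 209 → 209
G: 207+144 = 351 → 255
B: 185+186 = 371 → 255
= RGB(209, 255, 255)


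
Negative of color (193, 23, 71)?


Invert: (255-R, 255-G, 255-B)
R: 255-193 = 62
G: 255-23 = 232
B: 255-71 = 184
= RGB(62, 232, 184)


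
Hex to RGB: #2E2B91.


2E → 46 (R)
2B → 43 (G)
91 → 145 (B)
= RGB(46, 43, 145)


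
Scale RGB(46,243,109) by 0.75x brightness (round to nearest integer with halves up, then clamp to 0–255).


Multiply each channel by 0.75, round half up, clamp to [0, 255]
R: 46×0.75 = 34.5 → round → 35
G: 243×0.75 = 182.25 → round → 182
B: 109×0.75 = 81.75 → round → 82
= RGB(35, 182, 82)


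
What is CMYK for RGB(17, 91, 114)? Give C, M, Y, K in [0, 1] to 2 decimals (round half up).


R'=17/255≈0.0667, G'=91/255≈0.3569, B'=114/255≈0.4471
K = 1 - max(R',G',B') = 1 - 114/255 = 141/255 = 0.55294… → 0.55
(1-R'-K)/(1-K) simplifies to (max-R)/max with max = 114:
C = (114-17)/114 = 97/114 = 0.85087… → 0.85
M = (114-91)/114 = 23/114 = 0.20175… → 0.20
Y = (114-114)/114 = 0/114 = 0 → 0.00
= CMYK(0.85, 0.20, 0.00, 0.55)


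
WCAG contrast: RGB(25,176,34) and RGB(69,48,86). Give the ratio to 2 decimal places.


Linearize each sRGB channel c=v/255: c/12.92 if c ≤ 0.04045 else ((c+0.055)/1.055)^2.4
L = 0.2126×R_lin + 0.7152×G_lin + 0.0722×B_lin
Color 1 (25,176,34):
  R=25: 25/255≈0.0980 > 0.04045 → ((0.0980+0.055)/1.055)^2.4 ≈ 0.00972
  G=176: 176/255≈0.6902 > 0.04045 → ((0.6902+0.055)/1.055)^2.4 ≈ 0.43415
  B=34: 34/255≈0.1333 > 0.04045 → ((0.1333+0.055)/1.055)^2.4 ≈ 0.01600
  L1 = 0.2126×0.00972 + 0.7152×0.43415 + 0.0722×0.01600 ≈ 0.31373
Color 2 (69,48,86):
  R=69: 69/255≈0.2706 > 0.04045 → ((0.2706+0.055)/1.055)^2.4 ≈ 0.05951
  G=48: 48/255≈0.1882 > 0.04045 → ((0.1882+0.055)/1.055)^2.4 ≈ 0.02956
  B=86: 86/255≈0.3373 > 0.04045 → ((0.3373+0.055)/1.055)^2.4 ≈ 0.09306
  L2 = 0.2126×0.05951 + 0.7152×0.02956 + 0.0722×0.09306 ≈ 0.04051
Lighter = 0.31373, Darker = 0.04051
Ratio = (L_lighter + 0.05) / (L_darker + 0.05)
Ratio = (0.31373 + 0.05) / (0.04051 + 0.05) = 0.36373 / 0.09051 ≈ 4.0187
Ratio ≈ 4.02:1


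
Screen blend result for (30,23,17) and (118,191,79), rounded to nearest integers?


Screen: C = 255 - (255-A)×(255-B)/255, rounded to nearest integer
R: 255 - (255-30)×(255-118)/255 = 255 - 30825/255 ≈ 255 - 120.882 = 134.118 → 134
G: 255 - (255-23)×(255-191)/255 = 255 - 14848/255 ≈ 255 - 58.227 = 196.773 → 197
B: 255 - (255-17)×(255-79)/255 = 255 - 41888/255 ≈ 255 - 164.267 = 90.733 → 91
= RGB(134, 197, 91)


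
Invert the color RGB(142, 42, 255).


Invert: (255-R, 255-G, 255-B)
R: 255-142 = 113
G: 255-42 = 213
B: 255-255 = 0
= RGB(113, 213, 0)


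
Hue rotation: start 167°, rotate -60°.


New hue = (H + rotation) mod 360
New hue = (167 -60) mod 360
= 107 mod 360
= 107°


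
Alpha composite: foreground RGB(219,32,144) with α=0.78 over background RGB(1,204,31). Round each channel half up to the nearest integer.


C = α×F + (1-α)×B, with 1-α = 0.22
R: 0.78×219 + 0.22×1 = 170.82 + 0.22 = 171.04 → 171
G: 0.78×32 + 0.22×204 = 24.96 + 44.88 = 69.84 → 70
B: 0.78×144 + 0.22×31 = 112.32 + 6.82 = 119.14 → 119
= RGB(171, 70, 119)


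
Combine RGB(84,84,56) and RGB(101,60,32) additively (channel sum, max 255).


Additive: each channel = min(255, C₁+C₂)
R: 84+101 = 185 → 185
G: 84+60 = 144 → 144
B: 56+32 = 88 → 88
= RGB(185, 144, 88)


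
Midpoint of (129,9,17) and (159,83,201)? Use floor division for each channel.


Midpoint: each channel = ⌊(C₁+C₂)/2⌋
R: ⌊(129+159)/2⌋ = 144
G: ⌊(9+83)/2⌋ = 46
B: ⌊(17+201)/2⌋ = 109
= RGB(144, 46, 109)


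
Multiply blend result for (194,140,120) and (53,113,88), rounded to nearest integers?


Multiply: C = A×B/255, rounded to nearest integer
R: 194×53/255 = 10282/255 ≈ 40.322 → 40
G: 140×113/255 = 15820/255 ≈ 62.039 → 62
B: 120×88/255 = 10560/255 ≈ 41.412 → 41
= RGB(40, 62, 41)


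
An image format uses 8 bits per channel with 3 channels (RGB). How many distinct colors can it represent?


Total bits = 8 bits/channel × 3 channels = 24 bits
Distinct colors = 2^24
= 16,777,216 colors


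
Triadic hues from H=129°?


Triadic: equally spaced at 120° intervals
H1 = 129°
H2 = (129 + 120) mod 360 = 249°
H3 = (129 + 240) mod 360 = 9°
Triadic = 129°, 249°, 9°


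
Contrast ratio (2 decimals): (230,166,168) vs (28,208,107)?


Linearize each sRGB channel c=v/255: c/12.92 if c ≤ 0.04045 else ((c+0.055)/1.055)^2.4
L = 0.2126×R_lin + 0.7152×G_lin + 0.0722×B_lin
Color 1 (230,166,168):
  R=230: 230/255≈0.9020 > 0.04045 → ((0.9020+0.055)/1.055)^2.4 ≈ 0.79130
  G=166: 166/255≈0.6510 > 0.04045 → ((0.6510+0.055)/1.055)^2.4 ≈ 0.38133
  B=168: 168/255≈0.6588 > 0.04045 → ((0.6588+0.055)/1.055)^2.4 ≈ 0.39157
  L1 = 0.2126×0.79130 + 0.7152×0.38133 + 0.0722×0.39157 ≈ 0.46923
Color 2 (28,208,107):
  R=28: 28/255≈0.1098 > 0.04045 → ((0.1098+0.055)/1.055)^2.4 ≈ 0.01161
  G=208: 208/255≈0.8157 > 0.04045 → ((0.8157+0.055)/1.055)^2.4 ≈ 0.63076
  B=107: 107/255≈0.4196 > 0.04045 → ((0.4196+0.055)/1.055)^2.4 ≈ 0.14703
  L2 = 0.2126×0.01161 + 0.7152×0.63076 + 0.0722×0.14703 ≈ 0.46420
Lighter = 0.46923, Darker = 0.46420
Ratio = (L_lighter + 0.05) / (L_darker + 0.05)
Ratio = (0.46923 + 0.05) / (0.46420 + 0.05) = 0.51923 / 0.51420 ≈ 1.0098
Ratio ≈ 1.01:1


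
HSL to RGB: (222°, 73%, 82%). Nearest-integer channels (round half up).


H=222°, S=0.73, L=0.82
C = (1-|2L-1|)×S = (1-|0.64|)×0.73 = 0.2628
H' = H/60 = 222/60 ≈ 3.7000; X = C×(1-|H' mod 2 - 1|) = 0.07884
m = L - C/2 = 0.82 - 0.1314 = 0.6886
Sector ⌊H'⌋ = 3 → (R',G',B') = (0.0, 0.07884, 0.2628)
RGB = ((R'+m)×255, (G'+m)×255, (B'+m)×255) = (175.593, 195.6972, 242.607)
Round half up → RGB(176, 196, 243)


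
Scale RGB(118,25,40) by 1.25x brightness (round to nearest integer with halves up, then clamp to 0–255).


Multiply each channel by 1.25, round half up, clamp to [0, 255]
R: 118×1.25 = 147.5 → round → 148
G: 25×1.25 = 31.25 → round → 31
B: 40×1.25 = 50
= RGB(148, 31, 50)


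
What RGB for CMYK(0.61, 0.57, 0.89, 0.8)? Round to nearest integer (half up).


R = 255 × (1-C) × (1-K) = 255 × 0.39 × 0.20 = 19.89 → 20
G = 255 × (1-M) × (1-K) = 255 × 0.43 × 0.20 = 21.93 → 22
B = 255 × (1-Y) × (1-K) = 255 × 0.11 × 0.20 = 5.61 → 6
= RGB(20, 22, 6)


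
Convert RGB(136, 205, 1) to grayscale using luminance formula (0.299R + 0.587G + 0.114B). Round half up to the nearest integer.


Gray = 0.299×R + 0.587×G + 0.114×B
Gray = 0.299×136 + 0.587×205 + 0.114×1
Gray = 40.664 + 120.335 + 0.114
Gray = 161.113 → round half up → 161
Gray = 161


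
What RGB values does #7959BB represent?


79 → 121 (R)
59 → 89 (G)
BB → 187 (B)
= RGB(121, 89, 187)


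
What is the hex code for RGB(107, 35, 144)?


R = 107 → 6B (hex)
G = 35 → 23 (hex)
B = 144 → 90 (hex)
Hex = #6B2390


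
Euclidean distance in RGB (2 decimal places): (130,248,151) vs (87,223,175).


d = √[(R₁-R₂)² + (G₁-G₂)² + (B₁-B₂)²]
d = √[(130-87)² + (248-223)² + (151-175)²]
d = √[1849 + 625 + 576]
d = √3050
d ≈ 55.23


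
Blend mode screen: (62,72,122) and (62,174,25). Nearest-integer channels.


Screen: C = 255 - (255-A)×(255-B)/255, rounded to nearest integer
R: 255 - (255-62)×(255-62)/255 = 255 - 37249/255 ≈ 255 - 146.075 = 108.925 → 109
G: 255 - (255-72)×(255-174)/255 = 255 - 14823/255 ≈ 255 - 58.129 = 196.871 → 197
B: 255 - (255-122)×(255-25)/255 = 255 - 30590/255 ≈ 255 - 119.961 = 135.039 → 135
= RGB(109, 197, 135)


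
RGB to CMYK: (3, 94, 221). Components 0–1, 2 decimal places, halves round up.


R'=3/255≈0.0118, G'=94/255≈0.3686, B'=221/255≈0.8667
K = 1 - max(R',G',B') = 1 - 221/255 = 34/255 = 0.13333… → 0.13
(1-R'-K)/(1-K) simplifies to (max-R)/max with max = 221:
C = (221-3)/221 = 218/221 = 0.98642… → 0.99
M = (221-94)/221 = 127/221 = 0.57466… → 0.57
Y = (221-221)/221 = 0/221 = 0 → 0.00
= CMYK(0.99, 0.57, 0.00, 0.13)


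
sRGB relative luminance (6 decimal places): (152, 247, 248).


Linearize each channel (sRGB transfer function): c = v/255; c_lin = c/12.92 if c ≤ 0.04045, else ((c+0.055)/1.055)^2.4
  R: 152/255 ≈ 0.596078 > 0.04045 → ((0.596078+0.055)/1.055)^2.4 ≈ 0.313989
  G: 247/255 ≈ 0.968627 > 0.04045 → ((0.968627+0.055)/1.055)^2.4 ≈ 0.930111
  B: 248/255 ≈ 0.972549 > 0.04045 → ((0.972549+0.055)/1.055)^2.4 ≈ 0.938686
R_lin = 0.313989, G_lin = 0.930111, B_lin = 0.938686
L = 0.2126×R + 0.7152×G + 0.0722×B
L = 0.2126×0.313989 + 0.7152×0.930111 + 0.0722×0.938686
L ≈ 0.799742


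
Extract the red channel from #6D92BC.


Color: #6D92BC
R = 6D = 109
G = 92 = 146
B = BC = 188
Red = 109


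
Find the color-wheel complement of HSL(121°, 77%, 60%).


Complement = opposite side of color wheel = hue + 180°
H' = (121 + 180) mod 360 = 301°
S and L unchanged.
= HSL(301°, 77%, 60%)


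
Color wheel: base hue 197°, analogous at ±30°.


Base hue: 197°
Left analog: (197 - 30) mod 360 = 167°
Right analog: (197 + 30) mod 360 = 227°
Analogous hues = 167° and 227°


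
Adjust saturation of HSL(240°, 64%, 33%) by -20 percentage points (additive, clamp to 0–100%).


Original S = 64%
Adjustment = -20 percentage points
New S = 64 + (-20) = 44
Clamp to [0, 100] → 44
= HSL(240°, 44%, 33%)


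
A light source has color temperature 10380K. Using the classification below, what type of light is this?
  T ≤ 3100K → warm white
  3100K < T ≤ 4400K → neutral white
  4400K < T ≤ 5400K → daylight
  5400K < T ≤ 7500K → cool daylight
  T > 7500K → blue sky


Temperature: 10380K
10380K > 7500K → blue sky
Classification: blue sky


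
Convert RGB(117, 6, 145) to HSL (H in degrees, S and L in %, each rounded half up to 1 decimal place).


Normalize: R'=117/255≈0.4588, G'=6/255≈0.0235, B'=145/255≈0.5686
Max=145/255, Min=6/255, Δ=Max-Min=139/255
L = (Max+Min)/2 = (145+6)/510 = 151/510 = 0.29607… → L = 29.6%
L ≤ 0.5 → S = Δ/(Max+Min) = 139/(145+6) = 139/151 = 0.92052… → S = 92.1%
(the 1/255 factors cancel in S and H, so raw channel differences can be used)
Max is B' → H = 60 × ((R-G)/Δ + 4) = 60 × ((117-6)/139 + 4)
  111/139 + 4 = 0.7985… + 4 = 4.7985…
  H = 60 × 4.7985… = 287.913…° → H = 287.9°
= HSL(287.9°, 92.1%, 29.6%)


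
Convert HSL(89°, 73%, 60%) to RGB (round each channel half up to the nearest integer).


H=89°, S=0.73, L=0.60
C = (1-|2L-1|)×S = (1-|0.20|)×0.73 = 0.584
H' = H/60 = 89/60 ≈ 1.4833; X = C×(1-|H' mod 2 - 1|) ≈ 0.3017
m = L - C/2 = 0.60 - 0.292 = 0.308
Sector ⌊H'⌋ = 1 → (R',G',B') = (≈0.3017, 0.584, 0.0)
RGB = ((R'+m)×255, (G'+m)×255, (B'+m)×255) = (155.482, 227.46, 78.54)
Round half up → RGB(155, 227, 79)


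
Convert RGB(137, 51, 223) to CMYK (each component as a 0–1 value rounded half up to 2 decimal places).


R'=137/255≈0.5373, G'=51/255≈0.2000, B'=223/255≈0.8745
K = 1 - max(R',G',B') = 1 - 223/255 = 32/255 = 0.12549… → 0.13
(1-R'-K)/(1-K) simplifies to (max-R)/max with max = 223:
C = (223-137)/223 = 86/223 = 0.38565… → 0.39
M = (223-51)/223 = 172/223 = 0.77130… → 0.77
Y = (223-223)/223 = 0/223 = 0 → 0.00
= CMYK(0.39, 0.77, 0.00, 0.13)


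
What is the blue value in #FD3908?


Color: #FD3908
R = FD = 253
G = 39 = 57
B = 08 = 8
Blue = 8


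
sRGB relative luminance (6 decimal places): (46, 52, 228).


Linearize each channel (sRGB transfer function): c = v/255; c_lin = c/12.92 if c ≤ 0.04045, else ((c+0.055)/1.055)^2.4
  R: 46/255 ≈ 0.180392 > 0.04045 → ((0.180392+0.055)/1.055)^2.4 ≈ 0.027321
  G: 52/255 ≈ 0.203922 > 0.04045 → ((0.203922+0.055)/1.055)^2.4 ≈ 0.034340
  B: 228/255 ≈ 0.894118 > 0.04045 → ((0.894118+0.055)/1.055)^2.4 ≈ 0.775822
R_lin = 0.027321, G_lin = 0.034340, B_lin = 0.775822
L = 0.2126×R + 0.7152×G + 0.0722×B
L = 0.2126×0.027321 + 0.7152×0.034340 + 0.0722×0.775822
L ≈ 0.086383


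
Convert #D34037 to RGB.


D3 → 211 (R)
40 → 64 (G)
37 → 55 (B)
= RGB(211, 64, 55)


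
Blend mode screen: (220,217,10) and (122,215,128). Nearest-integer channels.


Screen: C = 255 - (255-A)×(255-B)/255, rounded to nearest integer
R: 255 - (255-220)×(255-122)/255 = 255 - 4655/255 ≈ 255 - 18.255 = 236.745 → 237
G: 255 - (255-217)×(255-215)/255 = 255 - 1520/255 ≈ 255 - 5.961 = 249.039 → 249
B: 255 - (255-10)×(255-128)/255 = 255 - 31115/255 ≈ 255 - 122.020 = 132.980 → 133
= RGB(237, 249, 133)


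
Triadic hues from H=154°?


Triadic: equally spaced at 120° intervals
H1 = 154°
H2 = (154 + 120) mod 360 = 274°
H3 = (154 + 240) mod 360 = 34°
Triadic = 154°, 274°, 34°


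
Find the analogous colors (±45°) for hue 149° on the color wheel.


Base hue: 149°
Left analog: (149 - 45) mod 360 = 104°
Right analog: (149 + 45) mod 360 = 194°
Analogous hues = 104° and 194°


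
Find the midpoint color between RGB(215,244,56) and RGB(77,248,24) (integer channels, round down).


Midpoint: each channel = ⌊(C₁+C₂)/2⌋
R: ⌊(215+77)/2⌋ = 146
G: ⌊(244+248)/2⌋ = 246
B: ⌊(56+24)/2⌋ = 40
= RGB(146, 246, 40)


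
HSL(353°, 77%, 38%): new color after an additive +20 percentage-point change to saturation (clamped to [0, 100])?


Original S = 77%
Adjustment = +20 percentage points
New S = 77 + (20) = 97
Clamp to [0, 100] → 97
= HSL(353°, 97%, 38%)


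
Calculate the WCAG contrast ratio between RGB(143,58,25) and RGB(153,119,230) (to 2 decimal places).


Linearize each sRGB channel c=v/255: c/12.92 if c ≤ 0.04045 else ((c+0.055)/1.055)^2.4
L = 0.2126×R_lin + 0.7152×G_lin + 0.0722×B_lin
Color 1 (143,58,25):
  R=143: 143/255≈0.5608 > 0.04045 → ((0.5608+0.055)/1.055)^2.4 ≈ 0.27468
  G=58: 58/255≈0.2275 > 0.04045 → ((0.2275+0.055)/1.055)^2.4 ≈ 0.04231
  B=25: 25/255≈0.0980 > 0.04045 → ((0.0980+0.055)/1.055)^2.4 ≈ 0.00972
  L1 = 0.2126×0.27468 + 0.7152×0.04231 + 0.0722×0.00972 ≈ 0.08936
Color 2 (153,119,230):
  R=153: 153/255≈0.6000 > 0.04045 → ((0.6000+0.055)/1.055)^2.4 ≈ 0.31855
  G=119: 119/255≈0.4667 > 0.04045 → ((0.4667+0.055)/1.055)^2.4 ≈ 0.18447
  B=230: 230/255≈0.9020 > 0.04045 → ((0.9020+0.055)/1.055)^2.4 ≈ 0.79130
  L2 = 0.2126×0.31855 + 0.7152×0.18447 + 0.0722×0.79130 ≈ 0.25679
Lighter = 0.25679, Darker = 0.08936
Ratio = (L_lighter + 0.05) / (L_darker + 0.05)
Ratio = (0.25679 + 0.05) / (0.08936 + 0.05) = 0.30679 / 0.13936 ≈ 2.2014
Ratio ≈ 2.20:1


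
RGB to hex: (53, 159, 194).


R = 53 → 35 (hex)
G = 159 → 9F (hex)
B = 194 → C2 (hex)
Hex = #359FC2


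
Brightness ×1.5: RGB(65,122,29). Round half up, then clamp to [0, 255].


Multiply each channel by 1.5, round half up, clamp to [0, 255]
R: 65×1.5 = 97.5 → round → 98
G: 122×1.5 = 183
B: 29×1.5 = 43.5 → round → 44
= RGB(98, 183, 44)


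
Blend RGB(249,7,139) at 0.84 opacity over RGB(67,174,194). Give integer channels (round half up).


C = α×F + (1-α)×B, with 1-α = 0.16
R: 0.84×249 + 0.16×67 = 209.16 + 10.72 = 219.88 → 220
G: 0.84×7 + 0.16×174 = 5.88 + 27.84 = 33.72 → 34
B: 0.84×139 + 0.16×194 = 116.76 + 31.04 = 147.80 → 148
= RGB(220, 34, 148)


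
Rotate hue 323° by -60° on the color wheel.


New hue = (H + rotation) mod 360
New hue = (323 -60) mod 360
= 263 mod 360
= 263°


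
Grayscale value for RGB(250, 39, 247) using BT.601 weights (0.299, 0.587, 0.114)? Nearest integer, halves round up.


Gray = 0.299×R + 0.587×G + 0.114×B
Gray = 0.299×250 + 0.587×39 + 0.114×247
Gray = 74.750 + 22.893 + 28.158
Gray = 125.801 → round half up → 126
Gray = 126


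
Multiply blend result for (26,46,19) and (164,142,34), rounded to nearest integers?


Multiply: C = A×B/255, rounded to nearest integer
R: 26×164/255 = 4264/255 ≈ 16.722 → 17
G: 46×142/255 = 6532/255 ≈ 25.616 → 26
B: 19×34/255 = 646/255 ≈ 2.533 → 3
= RGB(17, 26, 3)


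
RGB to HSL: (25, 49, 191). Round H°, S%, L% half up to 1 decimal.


Normalize: R'=25/255≈0.0980, G'=49/255≈0.1922, B'=191/255≈0.7490
Max=191/255, Min=25/255, Δ=Max-Min=166/255
L = (Max+Min)/2 = (191+25)/510 = 216/510 = 0.42352… → L = 42.4%
L ≤ 0.5 → S = Δ/(Max+Min) = 166/(191+25) = 166/216 = 0.76851… → S = 76.9%
(the 1/255 factors cancel in S and H, so raw channel differences can be used)
Max is B' → H = 60 × ((R-G)/Δ + 4) = 60 × ((25-49)/166 + 4)
  -24/166 + 4 = -0.1445… + 4 = 3.8554…
  H = 60 × 3.8554… = 231.325…° → H = 231.3°
= HSL(231.3°, 76.9%, 42.4%)


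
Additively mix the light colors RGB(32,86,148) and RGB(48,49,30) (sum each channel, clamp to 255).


Additive: each channel = min(255, C₁+C₂)
R: 32+48 = 80 → 80
G: 86+49 = 135 → 135
B: 148+30 = 178 → 178
= RGB(80, 135, 178)


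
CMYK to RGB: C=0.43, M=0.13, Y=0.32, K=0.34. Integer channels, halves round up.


R = 255 × (1-C) × (1-K) = 255 × 0.57 × 0.66 = 95.931 → 96
G = 255 × (1-M) × (1-K) = 255 × 0.87 × 0.66 = 146.421 → 146
B = 255 × (1-Y) × (1-K) = 255 × 0.68 × 0.66 = 114.444 → 114
= RGB(96, 146, 114)


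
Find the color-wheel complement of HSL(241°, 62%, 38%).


Complement = opposite side of color wheel = hue + 180°
H' = (241 + 180) mod 360 = 61°
S and L unchanged.
= HSL(61°, 62%, 38%)


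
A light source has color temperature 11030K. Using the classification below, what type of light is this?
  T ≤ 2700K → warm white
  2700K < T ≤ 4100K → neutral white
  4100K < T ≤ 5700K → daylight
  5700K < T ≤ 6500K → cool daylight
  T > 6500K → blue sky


Temperature: 11030K
11030K > 6500K → blue sky
Classification: blue sky


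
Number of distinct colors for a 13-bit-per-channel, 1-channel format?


Total bits = 13 bits/channel × 1 channels = 13 bits
Distinct colors = 2^13
= 8,192 colors


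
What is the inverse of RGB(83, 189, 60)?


Invert: (255-R, 255-G, 255-B)
R: 255-83 = 172
G: 255-189 = 66
B: 255-60 = 195
= RGB(172, 66, 195)


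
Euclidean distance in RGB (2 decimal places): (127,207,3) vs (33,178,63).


d = √[(R₁-R₂)² + (G₁-G₂)² + (B₁-B₂)²]
d = √[(127-33)² + (207-178)² + (3-63)²]
d = √[8836 + 841 + 3600]
d = √13277
d ≈ 115.23


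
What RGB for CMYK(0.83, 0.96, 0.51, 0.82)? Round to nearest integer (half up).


R = 255 × (1-C) × (1-K) = 255 × 0.17 × 0.18 = 7.803 → 8
G = 255 × (1-M) × (1-K) = 255 × 0.04 × 0.18 = 1.836 → 2
B = 255 × (1-Y) × (1-K) = 255 × 0.49 × 0.18 = 22.491 → 22
= RGB(8, 2, 22)


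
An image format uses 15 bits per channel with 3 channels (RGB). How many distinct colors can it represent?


Total bits = 15 bits/channel × 3 channels = 45 bits
Distinct colors = 2^45
= 35,184,372,088,832 colors


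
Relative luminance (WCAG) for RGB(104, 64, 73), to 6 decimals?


Linearize each channel (sRGB transfer function): c = v/255; c_lin = c/12.92 if c ≤ 0.04045, else ((c+0.055)/1.055)^2.4
  R: 104/255 ≈ 0.407843 > 0.04045 → ((0.407843+0.055)/1.055)^2.4 ≈ 0.138432
  G: 64/255 ≈ 0.250980 > 0.04045 → ((0.250980+0.055)/1.055)^2.4 ≈ 0.051269
  B: 73/255 ≈ 0.286275 > 0.04045 → ((0.286275+0.055)/1.055)^2.4 ≈ 0.066626
R_lin = 0.138432, G_lin = 0.051269, B_lin = 0.066626
L = 0.2126×R + 0.7152×G + 0.0722×B
L = 0.2126×0.138432 + 0.7152×0.051269 + 0.0722×0.066626
L ≈ 0.070909


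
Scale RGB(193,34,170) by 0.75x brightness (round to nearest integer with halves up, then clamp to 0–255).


Multiply each channel by 0.75, round half up, clamp to [0, 255]
R: 193×0.75 = 144.75 → round → 145
G: 34×0.75 = 25.5 → round → 26
B: 170×0.75 = 127.5 → round → 128
= RGB(145, 26, 128)


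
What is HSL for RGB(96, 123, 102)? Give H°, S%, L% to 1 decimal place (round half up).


Normalize: R'=96/255≈0.3765, G'=123/255≈0.4824, B'=102/255≈0.4000
Max=123/255, Min=96/255, Δ=Max-Min=27/255
L = (Max+Min)/2 = (123+96)/510 = 219/510 = 0.42941… → L = 42.9%
L ≤ 0.5 → S = Δ/(Max+Min) = 27/(123+96) = 27/219 = 0.12328… → S = 12.3%
(the 1/255 factors cancel in S and H, so raw channel differences can be used)
Max is G' → H = 60 × ((B-R)/Δ + 2) = 60 × ((102-96)/27 + 2)
  6/27 + 2 = 0.2222… + 2 = 2.2222…
  H = 60 × 2.2222… = 133.333…° → H = 133.3°
= HSL(133.3°, 12.3%, 42.9%)


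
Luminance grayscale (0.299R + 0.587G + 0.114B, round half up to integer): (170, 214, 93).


Gray = 0.299×R + 0.587×G + 0.114×B
Gray = 0.299×170 + 0.587×214 + 0.114×93
Gray = 50.830 + 125.618 + 10.602
Gray = 187.050 → round half up → 187
Gray = 187


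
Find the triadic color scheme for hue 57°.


Triadic: equally spaced at 120° intervals
H1 = 57°
H2 = (57 + 120) mod 360 = 177°
H3 = (57 + 240) mod 360 = 297°
Triadic = 57°, 177°, 297°


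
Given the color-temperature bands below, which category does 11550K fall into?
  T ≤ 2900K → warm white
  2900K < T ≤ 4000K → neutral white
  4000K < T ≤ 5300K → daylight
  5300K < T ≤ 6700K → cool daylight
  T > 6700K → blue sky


Temperature: 11550K
11550K > 6700K → blue sky
Classification: blue sky


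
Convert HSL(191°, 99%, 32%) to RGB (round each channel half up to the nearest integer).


H=191°, S=0.99, L=0.32
C = (1-|2L-1|)×S = (1-|-0.36|)×0.99 = 0.6336
H' = H/60 = 191/60 ≈ 3.1833; X = C×(1-|H' mod 2 - 1|) = 0.51744
m = L - C/2 = 0.32 - 0.3168 = 0.0032
Sector ⌊H'⌋ = 3 → (R',G',B') = (0.0, 0.51744, 0.6336)
RGB = ((R'+m)×255, (G'+m)×255, (B'+m)×255) = (0.816, 132.7632, 162.384)
Round half up → RGB(1, 133, 162)


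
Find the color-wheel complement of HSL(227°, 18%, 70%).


Complement = opposite side of color wheel = hue + 180°
H' = (227 + 180) mod 360 = 47°
S and L unchanged.
= HSL(47°, 18%, 70%)


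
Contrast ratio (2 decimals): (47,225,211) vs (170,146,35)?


Linearize each sRGB channel c=v/255: c/12.92 if c ≤ 0.04045 else ((c+0.055)/1.055)^2.4
L = 0.2126×R_lin + 0.7152×G_lin + 0.0722×B_lin
Color 1 (47,225,211):
  R=47: 47/255≈0.1843 > 0.04045 → ((0.1843+0.055)/1.055)^2.4 ≈ 0.02843
  G=225: 225/255≈0.8824 > 0.04045 → ((0.8824+0.055)/1.055)^2.4 ≈ 0.75294
  B=211: 211/255≈0.8275 > 0.04045 → ((0.8275+0.055)/1.055)^2.4 ≈ 0.65141
  L1 = 0.2126×0.02843 + 0.7152×0.75294 + 0.0722×0.65141 ≈ 0.59158
Color 2 (170,146,35):
  R=170: 170/255≈0.6667 > 0.04045 → ((0.6667+0.055)/1.055)^2.4 ≈ 0.40198
  G=146: 146/255≈0.5725 > 0.04045 → ((0.5725+0.055)/1.055)^2.4 ≈ 0.28744
  B=35: 35/255≈0.1373 > 0.04045 → ((0.1373+0.055)/1.055)^2.4 ≈ 0.01681
  L2 = 0.2126×0.40198 + 0.7152×0.28744 + 0.0722×0.01681 ≈ 0.29225
Lighter = 0.59158, Darker = 0.29225
Ratio = (L_lighter + 0.05) / (L_darker + 0.05)
Ratio = (0.59158 + 0.05) / (0.29225 + 0.05) = 0.64158 / 0.34225 ≈ 1.8746
Ratio ≈ 1.87:1
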